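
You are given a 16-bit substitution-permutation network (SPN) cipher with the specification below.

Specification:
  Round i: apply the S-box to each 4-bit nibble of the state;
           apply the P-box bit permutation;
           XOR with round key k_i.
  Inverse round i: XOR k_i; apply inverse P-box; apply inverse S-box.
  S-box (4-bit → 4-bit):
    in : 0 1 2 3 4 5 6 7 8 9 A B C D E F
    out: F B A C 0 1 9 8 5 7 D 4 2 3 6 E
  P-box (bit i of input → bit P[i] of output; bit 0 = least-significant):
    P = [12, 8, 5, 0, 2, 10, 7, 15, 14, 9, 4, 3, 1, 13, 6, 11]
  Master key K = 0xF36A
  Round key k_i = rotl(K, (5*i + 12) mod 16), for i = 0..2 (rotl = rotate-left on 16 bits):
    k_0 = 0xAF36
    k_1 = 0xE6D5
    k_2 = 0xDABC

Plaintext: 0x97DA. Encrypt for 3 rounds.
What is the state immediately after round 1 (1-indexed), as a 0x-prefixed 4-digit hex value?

0x9B59

s_0 = plaintext = 0x97DA
s_1 = Round(s_0, k_0) = 0x9B59
s_2 = Round(s_1, k_1) = 0xD7A3
s_3 = Round(s_2, k_2) = 0x7A13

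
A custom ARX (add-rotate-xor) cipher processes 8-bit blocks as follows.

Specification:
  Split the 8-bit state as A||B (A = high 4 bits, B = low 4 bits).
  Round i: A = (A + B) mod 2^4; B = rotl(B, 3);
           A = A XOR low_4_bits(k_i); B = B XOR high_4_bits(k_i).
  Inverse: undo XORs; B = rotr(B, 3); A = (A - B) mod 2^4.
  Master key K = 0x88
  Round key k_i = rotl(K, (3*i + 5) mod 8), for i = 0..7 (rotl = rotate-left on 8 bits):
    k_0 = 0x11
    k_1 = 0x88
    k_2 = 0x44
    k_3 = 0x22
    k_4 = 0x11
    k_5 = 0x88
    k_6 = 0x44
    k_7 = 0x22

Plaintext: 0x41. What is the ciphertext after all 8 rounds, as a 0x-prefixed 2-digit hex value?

0x01

s_0 = plaintext = 0x41
s_1 = Round(s_0, k_0) = 0x49
s_2 = Round(s_1, k_1) = 0x54
s_3 = Round(s_2, k_2) = 0xD6
s_4 = Round(s_3, k_3) = 0x11
s_5 = Round(s_4, k_4) = 0x39
s_6 = Round(s_5, k_5) = 0x44
s_7 = Round(s_6, k_6) = 0xC6
s_8 = Round(s_7, k_7) = 0x01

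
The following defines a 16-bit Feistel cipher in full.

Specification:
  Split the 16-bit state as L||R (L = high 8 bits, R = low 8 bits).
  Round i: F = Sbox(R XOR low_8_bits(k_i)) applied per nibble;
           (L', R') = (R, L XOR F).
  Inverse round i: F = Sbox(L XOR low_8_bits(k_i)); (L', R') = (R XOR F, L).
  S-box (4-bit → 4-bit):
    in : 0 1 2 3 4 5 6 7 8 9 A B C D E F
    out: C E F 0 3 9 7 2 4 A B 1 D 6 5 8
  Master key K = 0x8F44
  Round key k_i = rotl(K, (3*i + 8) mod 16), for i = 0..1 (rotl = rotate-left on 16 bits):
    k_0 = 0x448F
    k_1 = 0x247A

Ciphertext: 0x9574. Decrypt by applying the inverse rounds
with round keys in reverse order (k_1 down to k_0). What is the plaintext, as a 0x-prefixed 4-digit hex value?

s_0 = ciphertext = 0x9574
s_1 = InvRound(s_0, k_1) = 0x2C95
s_2 = InvRound(s_1, k_0) = 0x252C

0x252C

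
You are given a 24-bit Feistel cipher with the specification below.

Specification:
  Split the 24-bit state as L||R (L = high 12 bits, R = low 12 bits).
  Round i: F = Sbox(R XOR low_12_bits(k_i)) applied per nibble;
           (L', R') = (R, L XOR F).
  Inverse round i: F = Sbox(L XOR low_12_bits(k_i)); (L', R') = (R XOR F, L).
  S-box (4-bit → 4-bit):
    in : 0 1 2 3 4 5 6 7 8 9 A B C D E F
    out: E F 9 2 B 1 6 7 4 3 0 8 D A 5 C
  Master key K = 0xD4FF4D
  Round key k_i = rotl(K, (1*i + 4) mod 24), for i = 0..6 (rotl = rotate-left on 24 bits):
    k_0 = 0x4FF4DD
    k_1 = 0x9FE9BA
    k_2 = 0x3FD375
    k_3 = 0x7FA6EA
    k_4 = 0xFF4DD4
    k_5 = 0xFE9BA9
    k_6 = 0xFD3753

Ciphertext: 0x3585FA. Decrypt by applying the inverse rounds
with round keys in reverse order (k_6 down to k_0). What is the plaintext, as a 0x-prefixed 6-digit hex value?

0x3B5139

s_0 = ciphertext = 0x3585FA
s_1 = InvRound(s_0, k_6) = 0xE12358
s_2 = InvRound(s_1, k_5) = 0x2D0E12
s_3 = InvRound(s_2, k_4) = 0x2F92D0
s_4 = InvRound(s_3, k_3) = 0x9222F9
s_5 = InvRound(s_4, k_2) = 0x2EE922
s_6 = InvRound(s_5, k_1) = 0x1392EE
s_7 = InvRound(s_6, k_0) = 0x3B5139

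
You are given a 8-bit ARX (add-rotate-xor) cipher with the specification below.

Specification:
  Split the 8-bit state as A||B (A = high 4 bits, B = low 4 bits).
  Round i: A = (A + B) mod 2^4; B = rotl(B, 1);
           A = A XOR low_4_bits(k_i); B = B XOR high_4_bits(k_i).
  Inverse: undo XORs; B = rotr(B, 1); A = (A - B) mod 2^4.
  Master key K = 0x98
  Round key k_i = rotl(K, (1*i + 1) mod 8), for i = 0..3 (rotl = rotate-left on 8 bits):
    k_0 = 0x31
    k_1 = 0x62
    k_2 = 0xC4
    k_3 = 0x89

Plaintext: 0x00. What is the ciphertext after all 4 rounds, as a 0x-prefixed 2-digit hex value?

s_0 = plaintext = 0x00
s_1 = Round(s_0, k_0) = 0x13
s_2 = Round(s_1, k_1) = 0x60
s_3 = Round(s_2, k_2) = 0x2C
s_4 = Round(s_3, k_3) = 0x71

0x71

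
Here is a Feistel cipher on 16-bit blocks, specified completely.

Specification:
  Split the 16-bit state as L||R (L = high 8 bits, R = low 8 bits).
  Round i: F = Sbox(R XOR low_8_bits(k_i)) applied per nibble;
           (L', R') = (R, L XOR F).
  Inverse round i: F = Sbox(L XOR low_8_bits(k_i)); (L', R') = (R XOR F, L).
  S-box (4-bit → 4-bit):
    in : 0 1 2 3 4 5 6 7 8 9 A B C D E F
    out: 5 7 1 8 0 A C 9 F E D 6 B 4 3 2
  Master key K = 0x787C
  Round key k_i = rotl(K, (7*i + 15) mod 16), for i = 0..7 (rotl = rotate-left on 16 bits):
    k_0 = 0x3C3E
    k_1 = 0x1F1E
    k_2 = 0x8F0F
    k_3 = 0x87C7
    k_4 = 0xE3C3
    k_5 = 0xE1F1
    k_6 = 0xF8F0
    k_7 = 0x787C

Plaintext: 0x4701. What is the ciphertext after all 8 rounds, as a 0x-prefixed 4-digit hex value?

s_0 = plaintext = 0x4701
s_1 = Round(s_0, k_0) = 0x01C5
s_2 = Round(s_1, k_1) = 0xC547
s_3 = Round(s_2, k_2) = 0x47CA
s_4 = Round(s_3, k_3) = 0xCA13
s_5 = Round(s_4, k_4) = 0x138F
s_6 = Round(s_5, k_5) = 0x8F80
s_7 = Round(s_6, k_6) = 0x801A
s_8 = Round(s_7, k_7) = 0x1A4C

0x1A4C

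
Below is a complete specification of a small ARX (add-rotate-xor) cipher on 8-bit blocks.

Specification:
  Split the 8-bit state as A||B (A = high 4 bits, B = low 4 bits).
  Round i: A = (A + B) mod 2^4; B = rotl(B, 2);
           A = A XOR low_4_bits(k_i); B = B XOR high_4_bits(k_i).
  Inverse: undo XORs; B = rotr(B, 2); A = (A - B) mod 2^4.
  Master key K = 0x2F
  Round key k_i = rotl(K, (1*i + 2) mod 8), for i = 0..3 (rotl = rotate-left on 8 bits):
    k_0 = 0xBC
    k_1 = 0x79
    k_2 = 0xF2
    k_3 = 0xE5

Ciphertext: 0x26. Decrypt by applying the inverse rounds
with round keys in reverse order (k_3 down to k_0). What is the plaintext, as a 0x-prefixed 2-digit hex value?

s_0 = ciphertext = 0x26
s_1 = InvRound(s_0, k_3) = 0x52
s_2 = InvRound(s_1, k_2) = 0x07
s_3 = InvRound(s_2, k_1) = 0x90
s_4 = InvRound(s_3, k_0) = 0x7E

0x7E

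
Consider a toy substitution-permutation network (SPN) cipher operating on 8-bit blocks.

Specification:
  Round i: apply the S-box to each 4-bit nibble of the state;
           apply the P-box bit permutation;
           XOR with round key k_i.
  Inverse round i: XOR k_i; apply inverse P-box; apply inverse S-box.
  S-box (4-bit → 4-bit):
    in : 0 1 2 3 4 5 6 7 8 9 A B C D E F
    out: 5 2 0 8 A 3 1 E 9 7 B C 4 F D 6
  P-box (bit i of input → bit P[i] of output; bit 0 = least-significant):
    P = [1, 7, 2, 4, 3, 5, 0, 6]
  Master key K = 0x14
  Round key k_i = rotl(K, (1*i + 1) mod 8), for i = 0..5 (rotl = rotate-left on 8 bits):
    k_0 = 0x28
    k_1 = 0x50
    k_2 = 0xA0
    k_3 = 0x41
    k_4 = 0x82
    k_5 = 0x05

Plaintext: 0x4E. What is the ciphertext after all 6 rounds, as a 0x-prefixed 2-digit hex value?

0x6B

s_0 = plaintext = 0x4E
s_1 = Round(s_0, k_0) = 0x5E
s_2 = Round(s_1, k_1) = 0x6E
s_3 = Round(s_2, k_2) = 0xBE
s_4 = Round(s_3, k_3) = 0x16
s_5 = Round(s_4, k_4) = 0xA0
s_6 = Round(s_5, k_5) = 0x6B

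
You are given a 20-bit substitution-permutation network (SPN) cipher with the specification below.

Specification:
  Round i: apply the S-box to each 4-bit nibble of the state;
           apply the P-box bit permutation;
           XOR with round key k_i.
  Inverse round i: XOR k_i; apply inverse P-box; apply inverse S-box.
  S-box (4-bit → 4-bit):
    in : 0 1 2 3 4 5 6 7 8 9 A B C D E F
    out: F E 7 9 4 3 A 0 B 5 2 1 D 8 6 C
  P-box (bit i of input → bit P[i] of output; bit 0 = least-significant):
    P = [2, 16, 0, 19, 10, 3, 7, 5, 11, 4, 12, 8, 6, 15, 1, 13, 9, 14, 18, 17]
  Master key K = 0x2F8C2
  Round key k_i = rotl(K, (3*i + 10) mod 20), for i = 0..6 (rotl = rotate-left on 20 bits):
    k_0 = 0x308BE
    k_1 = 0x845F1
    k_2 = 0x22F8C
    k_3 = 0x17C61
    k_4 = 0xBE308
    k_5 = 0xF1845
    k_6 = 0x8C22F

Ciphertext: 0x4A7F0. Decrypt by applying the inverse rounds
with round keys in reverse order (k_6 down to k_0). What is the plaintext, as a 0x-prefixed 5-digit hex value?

0xBA319

s_0 = ciphertext = 0x4A7F0
s_1 = InvRound(s_0, k_6) = 0xEC62C
s_2 = InvRound(s_1, k_5) = 0x5598E
s_3 = InvRound(s_2, k_4) = 0xC1943
s_4 = InvRound(s_3, k_3) = 0xEFD36
s_5 = InvRound(s_4, k_2) = 0x2EE1D
s_6 = InvRound(s_5, k_1) = 0x38313
s_7 = InvRound(s_6, k_0) = 0xBA319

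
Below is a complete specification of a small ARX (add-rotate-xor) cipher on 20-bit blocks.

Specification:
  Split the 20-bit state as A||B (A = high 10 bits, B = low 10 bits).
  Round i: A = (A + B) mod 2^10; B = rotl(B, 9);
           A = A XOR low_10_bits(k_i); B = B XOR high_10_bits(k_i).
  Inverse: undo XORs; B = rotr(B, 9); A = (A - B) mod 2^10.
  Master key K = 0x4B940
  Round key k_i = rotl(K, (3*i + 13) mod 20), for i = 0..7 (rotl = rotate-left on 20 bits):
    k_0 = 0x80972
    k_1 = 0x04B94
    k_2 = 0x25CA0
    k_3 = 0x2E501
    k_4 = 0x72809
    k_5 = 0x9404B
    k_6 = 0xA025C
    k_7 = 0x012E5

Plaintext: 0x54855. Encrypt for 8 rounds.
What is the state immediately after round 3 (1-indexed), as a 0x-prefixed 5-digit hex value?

0xF3C94

s_0 = plaintext = 0x54855
s_1 = Round(s_0, k_0) = 0x35428
s_2 = Round(s_1, k_1) = 0xDA406
s_3 = Round(s_2, k_2) = 0xF3C94
s_4 = Round(s_3, k_3) = 0x588F3
s_5 = Round(s_4, k_4) = 0x973B3
s_6 = Round(s_5, k_5) = 0x91189
s_7 = Round(s_6, k_6) = 0x64444
s_8 = Round(s_7, k_7) = 0xCC026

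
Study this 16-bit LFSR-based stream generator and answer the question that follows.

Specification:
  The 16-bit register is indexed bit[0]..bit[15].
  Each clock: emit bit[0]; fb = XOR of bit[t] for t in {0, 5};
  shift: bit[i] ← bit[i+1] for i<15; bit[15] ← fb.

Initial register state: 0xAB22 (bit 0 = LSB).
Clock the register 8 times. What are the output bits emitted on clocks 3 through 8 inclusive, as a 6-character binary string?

reg_0 = 0xAB22
clock 1: out=0, reg = 0xD591
clock 2: out=1, reg = 0xEAC8
clock 3: out=0, reg = 0x7564
clock 4: out=0, reg = 0xBAB2
clock 5: out=0, reg = 0xDD59
clock 6: out=1, reg = 0xEEAC
clock 7: out=0, reg = 0xF756
clock 8: out=0, reg = 0x7BAB

000100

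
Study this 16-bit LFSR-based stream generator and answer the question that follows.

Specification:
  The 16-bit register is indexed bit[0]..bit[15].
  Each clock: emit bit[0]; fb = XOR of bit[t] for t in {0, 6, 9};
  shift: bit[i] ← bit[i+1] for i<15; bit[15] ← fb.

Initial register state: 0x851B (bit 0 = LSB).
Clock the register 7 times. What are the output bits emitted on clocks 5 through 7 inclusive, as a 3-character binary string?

100

reg_0 = 0x851B
clock 1: out=1, reg = 0xC28D
clock 2: out=1, reg = 0x6146
clock 3: out=0, reg = 0xB0A3
clock 4: out=1, reg = 0xD851
clock 5: out=1, reg = 0x6C28
clock 6: out=0, reg = 0x3614
clock 7: out=0, reg = 0x9B0A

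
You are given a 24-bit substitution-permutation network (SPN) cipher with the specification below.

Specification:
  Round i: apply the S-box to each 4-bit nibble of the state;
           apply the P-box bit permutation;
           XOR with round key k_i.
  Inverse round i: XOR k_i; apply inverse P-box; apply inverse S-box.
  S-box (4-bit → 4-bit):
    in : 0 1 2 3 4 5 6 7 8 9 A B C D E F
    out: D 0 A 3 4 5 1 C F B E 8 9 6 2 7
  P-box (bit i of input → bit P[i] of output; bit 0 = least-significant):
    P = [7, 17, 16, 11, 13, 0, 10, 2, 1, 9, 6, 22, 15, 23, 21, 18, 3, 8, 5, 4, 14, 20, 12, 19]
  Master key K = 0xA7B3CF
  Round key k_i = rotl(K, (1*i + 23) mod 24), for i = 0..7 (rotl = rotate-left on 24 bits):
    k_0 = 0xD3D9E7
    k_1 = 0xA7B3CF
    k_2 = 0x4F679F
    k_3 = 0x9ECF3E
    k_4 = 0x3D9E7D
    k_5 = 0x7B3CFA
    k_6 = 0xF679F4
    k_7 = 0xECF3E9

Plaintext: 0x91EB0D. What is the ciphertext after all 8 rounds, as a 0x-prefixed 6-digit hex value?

s_0 = plaintext = 0x91EB0D
s_1 = Round(s_0, k_0) = 0x08BDE3
s_2 = Round(s_1, k_1) = 0xA9E036
s_3 = Round(s_2, k_2) = 0x975644
s_4 = Round(s_3, k_3) = 0xA70B0C
s_5 = Round(s_4, k_4) = 0x4122C9
s_6 = Round(s_5, k_5) = 0xBD067E
s_7 = Round(s_6, k_6) = 0xD8FCD2
s_8 = Round(s_7, k_7) = 0x1E6ED2

0x1E6ED2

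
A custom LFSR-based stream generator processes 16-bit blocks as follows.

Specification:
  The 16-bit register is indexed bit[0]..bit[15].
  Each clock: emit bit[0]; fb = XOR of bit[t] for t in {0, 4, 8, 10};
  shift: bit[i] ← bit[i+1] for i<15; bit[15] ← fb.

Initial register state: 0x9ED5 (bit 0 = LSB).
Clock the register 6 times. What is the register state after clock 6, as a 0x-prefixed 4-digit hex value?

0x067B

reg_0 = 0x9ED5
clock 1: out=1, reg = 0xCF6A
clock 2: out=0, reg = 0x67B5
clock 3: out=1, reg = 0x33DA
clock 4: out=0, reg = 0x19ED
clock 5: out=1, reg = 0x0CF6
clock 6: out=0, reg = 0x067B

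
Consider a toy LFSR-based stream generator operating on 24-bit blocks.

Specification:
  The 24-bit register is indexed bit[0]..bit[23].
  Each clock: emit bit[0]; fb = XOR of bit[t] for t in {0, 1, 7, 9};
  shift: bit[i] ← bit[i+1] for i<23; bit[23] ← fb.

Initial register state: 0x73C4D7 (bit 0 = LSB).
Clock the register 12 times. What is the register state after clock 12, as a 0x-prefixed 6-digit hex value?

0x8D773C

reg_0 = 0x73C4D7
clock 1: out=1, reg = 0xB9E26B
clock 2: out=1, reg = 0xDCF135
clock 3: out=1, reg = 0xEE789A
clock 4: out=0, reg = 0x773C4D
clock 5: out=1, reg = 0xBB9E26
clock 6: out=0, reg = 0x5DCF13
clock 7: out=1, reg = 0xAEE789
clock 8: out=1, reg = 0xD773C4
clock 9: out=0, reg = 0x6BB9E2
clock 10: out=0, reg = 0x35DCF1
clock 11: out=1, reg = 0x1AEE78
clock 12: out=0, reg = 0x8D773C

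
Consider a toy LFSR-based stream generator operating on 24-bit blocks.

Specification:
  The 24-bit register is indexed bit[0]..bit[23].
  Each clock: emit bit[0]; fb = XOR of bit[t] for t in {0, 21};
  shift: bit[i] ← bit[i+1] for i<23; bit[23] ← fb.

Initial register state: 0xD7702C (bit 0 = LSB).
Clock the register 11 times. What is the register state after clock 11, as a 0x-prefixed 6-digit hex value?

0xFF5AEE

reg_0 = 0xD7702C
clock 1: out=0, reg = 0x6BB816
clock 2: out=0, reg = 0xB5DC0B
clock 3: out=1, reg = 0x5AEE05
clock 4: out=1, reg = 0xAD7702
clock 5: out=0, reg = 0xD6BB81
clock 6: out=1, reg = 0xEB5DC0
clock 7: out=0, reg = 0xF5AEE0
clock 8: out=0, reg = 0xFAD770
clock 9: out=0, reg = 0xFD6BB8
clock 10: out=0, reg = 0xFEB5DC
clock 11: out=0, reg = 0xFF5AEE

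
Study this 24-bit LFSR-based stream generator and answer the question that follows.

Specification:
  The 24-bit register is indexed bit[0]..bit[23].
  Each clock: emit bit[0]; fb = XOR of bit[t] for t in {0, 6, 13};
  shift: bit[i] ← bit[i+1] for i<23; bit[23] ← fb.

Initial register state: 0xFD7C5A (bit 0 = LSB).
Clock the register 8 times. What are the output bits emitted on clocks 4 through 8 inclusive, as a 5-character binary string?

reg_0 = 0xFD7C5A
clock 1: out=0, reg = 0x7EBE2D
clock 2: out=1, reg = 0x3F5F16
clock 3: out=0, reg = 0x1FAF8B
clock 4: out=1, reg = 0x0FD7C5
clock 5: out=1, reg = 0x07EBE2
clock 6: out=0, reg = 0x03F5F1
clock 7: out=1, reg = 0x81FAF8
clock 8: out=0, reg = 0x40FD7C

11010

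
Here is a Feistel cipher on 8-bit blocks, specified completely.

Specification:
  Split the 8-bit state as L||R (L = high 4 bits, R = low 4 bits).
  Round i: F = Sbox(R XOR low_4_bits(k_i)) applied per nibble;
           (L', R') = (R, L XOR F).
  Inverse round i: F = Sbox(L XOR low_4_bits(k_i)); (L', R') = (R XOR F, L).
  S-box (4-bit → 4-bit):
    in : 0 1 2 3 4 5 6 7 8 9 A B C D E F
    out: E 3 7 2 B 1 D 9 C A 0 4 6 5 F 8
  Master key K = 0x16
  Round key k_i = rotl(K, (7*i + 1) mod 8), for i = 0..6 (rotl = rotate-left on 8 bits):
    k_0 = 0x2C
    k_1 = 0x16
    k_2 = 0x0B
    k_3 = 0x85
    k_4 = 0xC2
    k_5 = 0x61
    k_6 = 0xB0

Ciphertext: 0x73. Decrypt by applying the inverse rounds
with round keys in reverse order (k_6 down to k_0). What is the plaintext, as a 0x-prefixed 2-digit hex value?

0xFB

s_0 = ciphertext = 0x73
s_1 = InvRound(s_0, k_6) = 0xA7
s_2 = InvRound(s_1, k_5) = 0x3A
s_3 = InvRound(s_2, k_4) = 0x93
s_4 = InvRound(s_3, k_3) = 0x59
s_5 = InvRound(s_4, k_2) = 0x65
s_6 = InvRound(s_5, k_1) = 0xB6
s_7 = InvRound(s_6, k_0) = 0xFB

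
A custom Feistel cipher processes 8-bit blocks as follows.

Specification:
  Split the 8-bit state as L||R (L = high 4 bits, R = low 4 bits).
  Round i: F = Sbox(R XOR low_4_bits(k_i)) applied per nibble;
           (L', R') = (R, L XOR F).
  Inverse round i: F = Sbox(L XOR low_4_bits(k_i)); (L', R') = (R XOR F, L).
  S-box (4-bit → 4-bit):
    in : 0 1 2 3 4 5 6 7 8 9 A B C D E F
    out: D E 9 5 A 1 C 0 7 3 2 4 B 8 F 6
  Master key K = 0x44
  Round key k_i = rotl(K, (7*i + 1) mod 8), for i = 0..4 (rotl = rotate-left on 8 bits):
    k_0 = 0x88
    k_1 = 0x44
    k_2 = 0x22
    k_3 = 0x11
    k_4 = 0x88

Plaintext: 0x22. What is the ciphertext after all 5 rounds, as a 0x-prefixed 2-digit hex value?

0xD3

s_0 = plaintext = 0x22
s_1 = Round(s_0, k_0) = 0x20
s_2 = Round(s_1, k_1) = 0x08
s_3 = Round(s_2, k_2) = 0x82
s_4 = Round(s_3, k_3) = 0x2D
s_5 = Round(s_4, k_4) = 0xD3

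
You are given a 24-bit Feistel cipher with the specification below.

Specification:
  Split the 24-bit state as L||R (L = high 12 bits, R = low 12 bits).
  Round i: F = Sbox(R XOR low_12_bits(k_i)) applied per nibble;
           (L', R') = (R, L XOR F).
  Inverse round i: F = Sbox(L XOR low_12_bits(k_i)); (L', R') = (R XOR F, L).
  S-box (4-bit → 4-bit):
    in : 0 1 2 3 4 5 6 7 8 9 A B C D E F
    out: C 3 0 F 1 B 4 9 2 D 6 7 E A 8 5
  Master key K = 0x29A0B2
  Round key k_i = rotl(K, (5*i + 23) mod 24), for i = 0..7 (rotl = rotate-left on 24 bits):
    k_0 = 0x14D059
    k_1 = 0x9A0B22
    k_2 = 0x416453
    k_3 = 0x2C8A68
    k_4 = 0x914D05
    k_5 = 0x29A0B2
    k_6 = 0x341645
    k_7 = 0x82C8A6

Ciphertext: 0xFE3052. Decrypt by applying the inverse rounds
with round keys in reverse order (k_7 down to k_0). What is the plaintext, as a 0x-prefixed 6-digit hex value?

s_0 = ciphertext = 0xFE3052
s_1 = InvRound(s_0, k_7) = 0x949FE3
s_2 = InvRound(s_1, k_6) = 0xA2D949
s_3 = InvRound(s_2, k_5) = 0xF9CA2D
s_4 = InvRound(s_3, k_4) = 0xAF0F9C
s_5 = InvRound(s_4, k_3) = 0x34EAF0
s_6 = InvRound(s_5, k_2) = 0x3CA34E
s_7 = InvRound(s_6, k_1) = 0x1CC3CA
s_8 = InvRound(s_7, k_0) = 0x0111CC

0x0111CC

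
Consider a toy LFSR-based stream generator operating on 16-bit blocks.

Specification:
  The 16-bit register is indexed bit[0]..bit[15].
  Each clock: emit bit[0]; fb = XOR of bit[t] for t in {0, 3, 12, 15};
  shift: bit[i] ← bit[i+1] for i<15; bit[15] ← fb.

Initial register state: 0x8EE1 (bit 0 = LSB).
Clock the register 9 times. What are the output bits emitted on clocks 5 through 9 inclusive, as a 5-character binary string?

01110

reg_0 = 0x8EE1
clock 1: out=1, reg = 0x4770
clock 2: out=0, reg = 0x23B8
clock 3: out=0, reg = 0x91DC
clock 4: out=0, reg = 0xC8EE
clock 5: out=0, reg = 0x6477
clock 6: out=1, reg = 0xB23B
clock 7: out=1, reg = 0x591D
clock 8: out=1, reg = 0xAC8E
clock 9: out=0, reg = 0x5647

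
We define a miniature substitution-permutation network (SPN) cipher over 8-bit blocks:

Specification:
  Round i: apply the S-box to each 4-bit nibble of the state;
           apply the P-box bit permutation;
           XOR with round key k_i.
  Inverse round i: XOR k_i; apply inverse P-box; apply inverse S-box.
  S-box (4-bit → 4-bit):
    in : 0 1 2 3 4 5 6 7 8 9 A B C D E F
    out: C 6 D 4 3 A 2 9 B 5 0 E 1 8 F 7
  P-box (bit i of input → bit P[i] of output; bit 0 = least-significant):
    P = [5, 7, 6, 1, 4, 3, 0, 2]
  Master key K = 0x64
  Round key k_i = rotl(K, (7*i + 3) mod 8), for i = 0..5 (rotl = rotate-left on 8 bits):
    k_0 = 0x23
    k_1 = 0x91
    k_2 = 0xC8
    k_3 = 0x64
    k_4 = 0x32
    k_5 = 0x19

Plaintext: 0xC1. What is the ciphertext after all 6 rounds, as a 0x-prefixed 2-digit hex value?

s_0 = plaintext = 0xC1
s_1 = Round(s_0, k_0) = 0xF3
s_2 = Round(s_1, k_1) = 0xC8
s_3 = Round(s_2, k_2) = 0x7A
s_4 = Round(s_3, k_3) = 0x70
s_5 = Round(s_4, k_4) = 0x64
s_6 = Round(s_5, k_5) = 0xB1

0xB1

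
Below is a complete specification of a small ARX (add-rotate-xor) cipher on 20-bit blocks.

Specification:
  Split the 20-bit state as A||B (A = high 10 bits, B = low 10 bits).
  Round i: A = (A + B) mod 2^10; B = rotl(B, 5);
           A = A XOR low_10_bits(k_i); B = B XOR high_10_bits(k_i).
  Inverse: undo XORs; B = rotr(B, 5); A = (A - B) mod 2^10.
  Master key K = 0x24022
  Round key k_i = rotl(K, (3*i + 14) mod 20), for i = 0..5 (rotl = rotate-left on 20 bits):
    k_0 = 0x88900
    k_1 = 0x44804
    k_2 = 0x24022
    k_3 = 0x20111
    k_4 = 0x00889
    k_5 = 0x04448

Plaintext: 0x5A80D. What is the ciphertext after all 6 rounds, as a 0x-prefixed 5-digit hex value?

s_0 = plaintext = 0x5A80D
s_1 = Round(s_0, k_0) = 0x1DF82
s_2 = Round(s_1, k_1) = 0xFF54E
s_3 = Round(s_2, k_2) = 0x5A55A
s_4 = Round(s_3, k_3) = 0xF4BCA
s_5 = Round(s_4, k_4) = 0xC555C
s_6 = Round(s_5, k_5) = 0x0E79B

0x0E79B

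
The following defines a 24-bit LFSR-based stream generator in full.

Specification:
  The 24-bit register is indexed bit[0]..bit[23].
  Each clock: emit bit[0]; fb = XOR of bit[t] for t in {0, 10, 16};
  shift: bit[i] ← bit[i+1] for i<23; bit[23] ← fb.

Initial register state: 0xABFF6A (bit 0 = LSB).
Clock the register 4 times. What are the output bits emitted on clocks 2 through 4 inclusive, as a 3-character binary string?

reg_0 = 0xABFF6A
clock 1: out=0, reg = 0x55FFB5
clock 2: out=1, reg = 0xAAFFDA
clock 3: out=0, reg = 0xD57FED
clock 4: out=1, reg = 0xEABFF6

101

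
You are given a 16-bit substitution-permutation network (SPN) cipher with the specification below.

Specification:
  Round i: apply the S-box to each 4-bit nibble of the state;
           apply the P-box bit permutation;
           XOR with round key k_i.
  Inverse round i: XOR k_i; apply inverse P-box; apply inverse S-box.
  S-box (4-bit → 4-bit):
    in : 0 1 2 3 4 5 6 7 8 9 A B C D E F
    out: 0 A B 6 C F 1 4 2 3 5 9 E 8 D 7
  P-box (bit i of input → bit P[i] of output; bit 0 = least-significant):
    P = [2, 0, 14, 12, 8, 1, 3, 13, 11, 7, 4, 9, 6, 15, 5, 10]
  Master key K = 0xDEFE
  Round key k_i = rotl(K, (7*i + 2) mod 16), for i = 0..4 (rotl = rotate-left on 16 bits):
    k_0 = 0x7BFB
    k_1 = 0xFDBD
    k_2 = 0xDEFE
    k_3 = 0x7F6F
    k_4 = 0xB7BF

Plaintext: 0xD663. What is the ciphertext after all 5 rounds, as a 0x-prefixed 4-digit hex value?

0x6A1A

s_0 = plaintext = 0xD663
s_1 = Round(s_0, k_0) = 0x36FA
s_2 = Round(s_1, k_1) = 0x3493
s_3 = Round(s_2, k_2) = 0x1DCD
s_4 = Round(s_3, k_3) = 0xC965
s_5 = Round(s_4, k_4) = 0x6A1A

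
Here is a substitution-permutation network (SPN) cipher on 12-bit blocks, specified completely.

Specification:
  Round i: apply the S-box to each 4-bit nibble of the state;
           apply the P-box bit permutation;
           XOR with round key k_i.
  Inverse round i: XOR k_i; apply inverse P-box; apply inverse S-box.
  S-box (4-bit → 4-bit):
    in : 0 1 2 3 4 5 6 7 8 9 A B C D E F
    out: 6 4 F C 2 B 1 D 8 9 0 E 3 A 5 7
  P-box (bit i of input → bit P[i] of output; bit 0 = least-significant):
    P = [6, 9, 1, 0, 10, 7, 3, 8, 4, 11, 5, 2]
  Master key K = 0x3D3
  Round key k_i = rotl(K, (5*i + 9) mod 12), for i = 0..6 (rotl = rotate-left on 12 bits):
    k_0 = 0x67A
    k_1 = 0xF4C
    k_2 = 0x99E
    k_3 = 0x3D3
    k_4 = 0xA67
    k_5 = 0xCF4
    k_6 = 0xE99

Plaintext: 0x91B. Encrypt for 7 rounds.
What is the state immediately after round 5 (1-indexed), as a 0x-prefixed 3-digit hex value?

s_0 = plaintext = 0x91B
s_1 = Round(s_0, k_0) = 0x465
s_2 = Round(s_1, k_1) = 0x10D
s_3 = Round(s_2, k_2) = 0xB37
s_4 = Round(s_3, k_3) = 0xABC
s_5 = Round(s_4, k_4) = 0x9AF
s_6 = Round(s_5, k_5) = 0xEA2
s_7 = Round(s_6, k_6) = 0xCEA

0x9AF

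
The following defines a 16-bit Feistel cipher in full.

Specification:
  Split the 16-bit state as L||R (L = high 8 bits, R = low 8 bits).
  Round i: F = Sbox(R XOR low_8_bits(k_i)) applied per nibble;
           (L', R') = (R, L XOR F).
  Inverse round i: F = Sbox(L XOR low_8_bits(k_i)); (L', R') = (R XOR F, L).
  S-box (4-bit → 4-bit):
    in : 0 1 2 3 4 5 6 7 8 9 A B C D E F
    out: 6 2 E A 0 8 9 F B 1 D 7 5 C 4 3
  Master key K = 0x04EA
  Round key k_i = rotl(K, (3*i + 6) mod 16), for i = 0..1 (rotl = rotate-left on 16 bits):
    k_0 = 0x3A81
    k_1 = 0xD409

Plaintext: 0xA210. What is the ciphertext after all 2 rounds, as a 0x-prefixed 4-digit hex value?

0xB061

s_0 = plaintext = 0xA210
s_1 = Round(s_0, k_0) = 0x10B0
s_2 = Round(s_1, k_1) = 0xB061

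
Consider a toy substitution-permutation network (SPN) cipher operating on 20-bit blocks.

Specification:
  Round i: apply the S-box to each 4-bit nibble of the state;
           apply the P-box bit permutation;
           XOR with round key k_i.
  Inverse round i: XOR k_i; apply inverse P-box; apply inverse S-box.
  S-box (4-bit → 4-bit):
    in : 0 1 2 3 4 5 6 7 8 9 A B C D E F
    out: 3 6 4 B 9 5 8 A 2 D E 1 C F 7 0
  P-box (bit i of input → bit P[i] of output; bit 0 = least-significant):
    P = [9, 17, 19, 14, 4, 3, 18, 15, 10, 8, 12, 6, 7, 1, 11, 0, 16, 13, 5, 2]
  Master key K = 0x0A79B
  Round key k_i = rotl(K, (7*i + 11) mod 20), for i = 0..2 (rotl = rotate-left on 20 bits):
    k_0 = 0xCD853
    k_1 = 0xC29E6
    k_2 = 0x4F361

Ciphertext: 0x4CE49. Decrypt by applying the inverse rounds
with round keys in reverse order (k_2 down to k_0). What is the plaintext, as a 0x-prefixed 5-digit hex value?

0x31A65

s_0 = ciphertext = 0x4CE49
s_1 = InvRound(s_0, k_2) = 0x12E8F
s_2 = InvRound(s_1, k_1) = 0x56315
s_3 = InvRound(s_2, k_0) = 0x31A65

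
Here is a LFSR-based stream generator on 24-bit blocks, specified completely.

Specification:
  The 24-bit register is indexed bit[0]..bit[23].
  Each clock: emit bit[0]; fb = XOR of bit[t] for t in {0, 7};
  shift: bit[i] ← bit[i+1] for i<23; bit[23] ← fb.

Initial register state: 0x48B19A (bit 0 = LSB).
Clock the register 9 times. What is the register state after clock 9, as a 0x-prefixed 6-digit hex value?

reg_0 = 0x48B19A
clock 1: out=0, reg = 0xA458CD
clock 2: out=1, reg = 0x522C66
clock 3: out=0, reg = 0x291633
clock 4: out=1, reg = 0x948B19
clock 5: out=1, reg = 0xCA458C
clock 6: out=0, reg = 0xE522C6
clock 7: out=0, reg = 0xF29163
clock 8: out=1, reg = 0xF948B1
clock 9: out=1, reg = 0x7CA458

0x7CA458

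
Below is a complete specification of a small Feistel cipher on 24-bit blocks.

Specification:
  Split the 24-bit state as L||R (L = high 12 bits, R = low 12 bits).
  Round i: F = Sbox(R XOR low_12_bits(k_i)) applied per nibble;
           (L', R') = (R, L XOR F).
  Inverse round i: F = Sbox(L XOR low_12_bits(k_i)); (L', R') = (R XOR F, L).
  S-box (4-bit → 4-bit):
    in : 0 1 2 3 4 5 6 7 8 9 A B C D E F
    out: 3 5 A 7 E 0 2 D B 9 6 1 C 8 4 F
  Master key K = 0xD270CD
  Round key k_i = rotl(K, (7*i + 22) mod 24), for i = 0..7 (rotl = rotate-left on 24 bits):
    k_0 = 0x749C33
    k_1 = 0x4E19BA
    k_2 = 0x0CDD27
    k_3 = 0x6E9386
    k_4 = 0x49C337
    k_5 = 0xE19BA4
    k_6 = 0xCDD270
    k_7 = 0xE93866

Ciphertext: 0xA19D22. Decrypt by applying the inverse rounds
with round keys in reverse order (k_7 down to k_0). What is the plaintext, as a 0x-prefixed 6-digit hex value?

0x56DB82

s_0 = ciphertext = 0xA19D22
s_1 = InvRound(s_0, k_7) = 0x7FDA19
s_2 = InvRound(s_1, k_6) = 0xAA17FD
s_3 = InvRound(s_2, k_5) = 0x2CDAA1
s_4 = InvRound(s_3, k_4) = 0xF572CD
s_5 = InvRound(s_4, k_3) = 0xE48F57
s_6 = InvRound(s_5, k_2) = 0x878E48
s_7 = InvRound(s_6, k_1) = 0xB82878
s_8 = InvRound(s_7, k_0) = 0x56DB82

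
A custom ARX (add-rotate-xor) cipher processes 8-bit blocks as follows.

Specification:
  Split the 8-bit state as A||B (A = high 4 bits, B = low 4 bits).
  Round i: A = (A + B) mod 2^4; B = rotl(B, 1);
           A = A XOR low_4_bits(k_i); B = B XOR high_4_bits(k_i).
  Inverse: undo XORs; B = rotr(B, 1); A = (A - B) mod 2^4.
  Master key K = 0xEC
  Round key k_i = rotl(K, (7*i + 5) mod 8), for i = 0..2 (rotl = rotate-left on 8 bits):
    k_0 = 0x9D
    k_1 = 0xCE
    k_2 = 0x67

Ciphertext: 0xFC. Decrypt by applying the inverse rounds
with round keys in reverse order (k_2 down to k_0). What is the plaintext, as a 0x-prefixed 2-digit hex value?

0x2A

s_0 = ciphertext = 0xFC
s_1 = InvRound(s_0, k_2) = 0x35
s_2 = InvRound(s_1, k_1) = 0x1C
s_3 = InvRound(s_2, k_0) = 0x2A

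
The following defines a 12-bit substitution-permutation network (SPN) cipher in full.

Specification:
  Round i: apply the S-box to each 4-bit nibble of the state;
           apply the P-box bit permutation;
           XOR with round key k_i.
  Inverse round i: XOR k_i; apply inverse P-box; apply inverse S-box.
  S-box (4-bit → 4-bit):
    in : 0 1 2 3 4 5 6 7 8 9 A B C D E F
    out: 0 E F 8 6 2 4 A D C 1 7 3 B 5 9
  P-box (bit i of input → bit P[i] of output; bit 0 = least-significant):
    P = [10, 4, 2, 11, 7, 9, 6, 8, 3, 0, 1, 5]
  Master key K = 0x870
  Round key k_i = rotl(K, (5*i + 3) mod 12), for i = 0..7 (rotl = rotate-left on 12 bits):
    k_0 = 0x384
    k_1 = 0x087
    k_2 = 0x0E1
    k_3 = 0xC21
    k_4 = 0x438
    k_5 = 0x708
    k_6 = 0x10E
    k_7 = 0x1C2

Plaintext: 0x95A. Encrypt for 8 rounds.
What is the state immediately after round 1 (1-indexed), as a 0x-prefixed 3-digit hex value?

s_0 = plaintext = 0x95A
s_1 = Round(s_0, k_0) = 0x5A6
s_2 = Round(s_1, k_1) = 0x002
s_3 = Round(s_2, k_2) = 0xCF5
s_4 = Round(s_3, k_3) = 0xDB8
s_5 = Round(s_4, k_4) = 0xAD5
s_6 = Round(s_5, k_5) = 0x490
s_7 = Round(s_6, k_6) = 0x04D
s_8 = Round(s_7, k_7) = 0xF92

0x5A6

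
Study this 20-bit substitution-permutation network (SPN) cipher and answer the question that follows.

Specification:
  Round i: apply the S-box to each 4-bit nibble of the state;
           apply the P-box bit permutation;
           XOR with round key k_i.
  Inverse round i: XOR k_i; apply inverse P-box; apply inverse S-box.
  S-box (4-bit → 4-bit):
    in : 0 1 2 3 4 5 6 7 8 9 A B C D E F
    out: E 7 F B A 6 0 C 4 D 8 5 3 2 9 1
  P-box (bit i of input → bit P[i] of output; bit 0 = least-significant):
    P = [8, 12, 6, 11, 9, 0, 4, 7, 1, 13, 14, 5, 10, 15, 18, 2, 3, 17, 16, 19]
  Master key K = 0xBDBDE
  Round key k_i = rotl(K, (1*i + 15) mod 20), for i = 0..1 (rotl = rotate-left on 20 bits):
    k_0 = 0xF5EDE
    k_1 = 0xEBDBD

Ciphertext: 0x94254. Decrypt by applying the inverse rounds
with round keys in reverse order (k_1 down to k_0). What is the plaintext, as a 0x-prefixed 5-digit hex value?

0x397E7

s_0 = ciphertext = 0x94254
s_1 = InvRound(s_0, k_1) = 0x11032
s_2 = InvRound(s_1, k_0) = 0x397E7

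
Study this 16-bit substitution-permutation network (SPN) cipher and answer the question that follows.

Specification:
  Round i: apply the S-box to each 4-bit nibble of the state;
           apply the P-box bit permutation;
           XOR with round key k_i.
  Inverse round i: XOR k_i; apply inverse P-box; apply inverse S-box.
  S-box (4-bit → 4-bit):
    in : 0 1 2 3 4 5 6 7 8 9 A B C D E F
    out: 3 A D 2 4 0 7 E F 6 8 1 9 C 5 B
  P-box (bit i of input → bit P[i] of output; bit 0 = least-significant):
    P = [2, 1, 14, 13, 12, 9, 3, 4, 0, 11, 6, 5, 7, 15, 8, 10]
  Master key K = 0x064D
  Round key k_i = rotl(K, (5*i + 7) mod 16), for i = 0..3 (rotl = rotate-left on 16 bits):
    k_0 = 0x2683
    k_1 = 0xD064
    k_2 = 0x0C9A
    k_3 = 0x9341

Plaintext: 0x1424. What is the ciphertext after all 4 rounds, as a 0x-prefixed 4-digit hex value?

s_0 = plaintext = 0x1424
s_1 = Round(s_0, k_0) = 0xF2DB
s_2 = Round(s_1, k_1) = 0x5499
s_3 = Round(s_2, k_2) = 0x4ED0
s_4 = Round(s_3, k_3) = 0x921E

0x921E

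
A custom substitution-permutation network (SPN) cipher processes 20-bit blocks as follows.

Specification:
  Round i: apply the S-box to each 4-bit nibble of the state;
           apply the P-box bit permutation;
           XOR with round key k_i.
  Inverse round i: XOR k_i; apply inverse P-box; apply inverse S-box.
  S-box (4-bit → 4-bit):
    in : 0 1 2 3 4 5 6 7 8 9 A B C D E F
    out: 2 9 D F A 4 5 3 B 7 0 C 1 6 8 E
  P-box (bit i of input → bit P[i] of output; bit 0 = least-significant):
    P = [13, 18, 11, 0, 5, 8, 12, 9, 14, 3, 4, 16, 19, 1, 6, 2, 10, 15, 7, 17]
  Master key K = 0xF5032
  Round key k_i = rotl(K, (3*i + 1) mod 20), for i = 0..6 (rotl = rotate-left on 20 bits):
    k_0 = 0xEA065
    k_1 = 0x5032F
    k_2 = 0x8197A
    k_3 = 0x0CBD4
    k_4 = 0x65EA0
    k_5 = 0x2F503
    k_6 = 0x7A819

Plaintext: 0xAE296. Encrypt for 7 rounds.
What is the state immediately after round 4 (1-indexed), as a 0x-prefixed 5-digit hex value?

0x95174

s_0 = plaintext = 0xAE296
s_1 = Round(s_0, k_0) = 0xFD951
s_2 = Round(s_1, k_1) = 0x7F3F4
s_3 = Round(s_2, k_2) = 0xDCE25
s_4 = Round(s_3, k_3) = 0x95174
s_5 = Round(s_4, k_4) = 0x39B41
s_6 = Round(s_5, k_5) = 0x952D0
s_7 = Round(s_6, k_6) = 0x27DC9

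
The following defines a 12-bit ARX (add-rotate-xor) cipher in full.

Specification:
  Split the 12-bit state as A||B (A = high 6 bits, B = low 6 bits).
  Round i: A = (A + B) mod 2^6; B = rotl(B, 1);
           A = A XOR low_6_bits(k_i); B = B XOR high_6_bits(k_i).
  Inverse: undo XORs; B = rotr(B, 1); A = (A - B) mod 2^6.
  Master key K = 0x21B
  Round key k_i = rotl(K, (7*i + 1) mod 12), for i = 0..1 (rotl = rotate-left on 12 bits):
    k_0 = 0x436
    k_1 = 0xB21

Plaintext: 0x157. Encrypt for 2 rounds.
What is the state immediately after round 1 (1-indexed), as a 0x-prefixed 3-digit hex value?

0xABE

s_0 = plaintext = 0x157
s_1 = Round(s_0, k_0) = 0xABE
s_2 = Round(s_1, k_1) = 0x251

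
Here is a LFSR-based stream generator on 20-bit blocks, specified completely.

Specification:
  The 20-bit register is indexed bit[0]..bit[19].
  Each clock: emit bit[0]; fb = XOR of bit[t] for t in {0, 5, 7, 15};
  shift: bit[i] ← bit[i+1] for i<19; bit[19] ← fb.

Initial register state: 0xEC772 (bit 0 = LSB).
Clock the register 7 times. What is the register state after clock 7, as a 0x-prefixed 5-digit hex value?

reg_0 = 0xEC772
clock 1: out=0, reg = 0x763B9
clock 2: out=1, reg = 0xBB1DC
clock 3: out=0, reg = 0x5D8EE
clock 4: out=0, reg = 0xAEC77
clock 5: out=1, reg = 0xD763B
clock 6: out=1, reg = 0x6BB1D
clock 7: out=1, reg = 0x35D8E

0x35D8E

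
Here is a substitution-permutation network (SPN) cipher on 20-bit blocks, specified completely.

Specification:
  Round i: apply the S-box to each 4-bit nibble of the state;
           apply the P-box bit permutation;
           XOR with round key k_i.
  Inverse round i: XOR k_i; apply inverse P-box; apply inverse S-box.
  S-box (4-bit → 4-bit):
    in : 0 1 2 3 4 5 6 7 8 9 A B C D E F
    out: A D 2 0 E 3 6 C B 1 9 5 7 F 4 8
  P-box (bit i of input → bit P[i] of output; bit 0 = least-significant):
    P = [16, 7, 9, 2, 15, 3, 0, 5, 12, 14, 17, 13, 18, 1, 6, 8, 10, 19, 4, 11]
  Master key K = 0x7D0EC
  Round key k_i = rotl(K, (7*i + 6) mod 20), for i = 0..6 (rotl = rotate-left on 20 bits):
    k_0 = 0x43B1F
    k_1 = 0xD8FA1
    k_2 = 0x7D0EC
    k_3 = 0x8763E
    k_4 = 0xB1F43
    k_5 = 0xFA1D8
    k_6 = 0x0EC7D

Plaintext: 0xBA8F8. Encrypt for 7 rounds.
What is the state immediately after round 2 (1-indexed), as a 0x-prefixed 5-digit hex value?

s_0 = plaintext = 0xBA8F8
s_1 = Round(s_0, k_0) = 0x14EAB
s_2 = Round(s_1, k_1) = 0xE00D3
s_3 = Round(s_2, k_2) = 0x731D7
s_4 = Round(s_3, k_3) = 0xACC03
s_5 = Round(s_4, k_4) = 0xD4329
s_6 = Round(s_5, k_5) = 0x6AC82
s_7 = Round(s_6, k_6) = 0xE3DC5

0xE00D3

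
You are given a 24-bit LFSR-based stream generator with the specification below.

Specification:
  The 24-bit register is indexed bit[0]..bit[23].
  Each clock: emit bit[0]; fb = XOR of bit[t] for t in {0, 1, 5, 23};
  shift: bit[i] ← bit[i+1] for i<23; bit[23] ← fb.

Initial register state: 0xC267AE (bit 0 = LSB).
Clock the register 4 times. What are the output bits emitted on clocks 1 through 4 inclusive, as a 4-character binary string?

reg_0 = 0xC267AE
clock 1: out=0, reg = 0xE133D7
clock 2: out=1, reg = 0xF099EB
clock 3: out=1, reg = 0x784CF5
clock 4: out=1, reg = 0x3C267A

0111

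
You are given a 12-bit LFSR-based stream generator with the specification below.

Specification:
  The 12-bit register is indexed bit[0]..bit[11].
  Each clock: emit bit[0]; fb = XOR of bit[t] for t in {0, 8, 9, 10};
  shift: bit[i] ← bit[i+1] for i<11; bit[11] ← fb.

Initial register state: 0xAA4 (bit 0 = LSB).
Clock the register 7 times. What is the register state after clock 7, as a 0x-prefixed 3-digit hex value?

0x8B5

reg_0 = 0xAA4
clock 1: out=0, reg = 0xD52
clock 2: out=0, reg = 0x6A9
clock 3: out=1, reg = 0xB54
clock 4: out=0, reg = 0x5AA
clock 5: out=0, reg = 0x2D5
clock 6: out=1, reg = 0x16A
clock 7: out=0, reg = 0x8B5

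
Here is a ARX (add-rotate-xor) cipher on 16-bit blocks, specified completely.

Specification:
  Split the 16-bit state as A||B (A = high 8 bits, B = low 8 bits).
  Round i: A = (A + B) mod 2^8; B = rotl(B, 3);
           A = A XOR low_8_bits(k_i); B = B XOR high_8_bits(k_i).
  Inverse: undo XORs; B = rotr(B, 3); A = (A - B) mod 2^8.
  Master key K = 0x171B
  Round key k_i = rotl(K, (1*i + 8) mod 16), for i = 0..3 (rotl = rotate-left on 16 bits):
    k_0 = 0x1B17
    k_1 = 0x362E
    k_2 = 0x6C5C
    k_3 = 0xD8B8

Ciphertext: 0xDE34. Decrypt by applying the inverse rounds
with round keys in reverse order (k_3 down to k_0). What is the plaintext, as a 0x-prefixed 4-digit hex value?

s_0 = ciphertext = 0xDE34
s_1 = InvRound(s_0, k_3) = 0xC99D
s_2 = InvRound(s_1, k_2) = 0x573E
s_3 = InvRound(s_2, k_1) = 0x7801
s_4 = InvRound(s_3, k_0) = 0x2C43

0x2C43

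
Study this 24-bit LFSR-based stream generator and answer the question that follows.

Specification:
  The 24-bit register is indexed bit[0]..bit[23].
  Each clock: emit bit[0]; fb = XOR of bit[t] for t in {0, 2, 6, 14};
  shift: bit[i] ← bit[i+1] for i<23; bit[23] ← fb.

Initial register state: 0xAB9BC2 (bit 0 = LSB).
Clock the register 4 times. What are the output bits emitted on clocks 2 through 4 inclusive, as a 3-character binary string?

reg_0 = 0xAB9BC2
clock 1: out=0, reg = 0xD5CDE1
clock 2: out=1, reg = 0xEAE6F0
clock 3: out=0, reg = 0x757378
clock 4: out=0, reg = 0x3AB9BC

100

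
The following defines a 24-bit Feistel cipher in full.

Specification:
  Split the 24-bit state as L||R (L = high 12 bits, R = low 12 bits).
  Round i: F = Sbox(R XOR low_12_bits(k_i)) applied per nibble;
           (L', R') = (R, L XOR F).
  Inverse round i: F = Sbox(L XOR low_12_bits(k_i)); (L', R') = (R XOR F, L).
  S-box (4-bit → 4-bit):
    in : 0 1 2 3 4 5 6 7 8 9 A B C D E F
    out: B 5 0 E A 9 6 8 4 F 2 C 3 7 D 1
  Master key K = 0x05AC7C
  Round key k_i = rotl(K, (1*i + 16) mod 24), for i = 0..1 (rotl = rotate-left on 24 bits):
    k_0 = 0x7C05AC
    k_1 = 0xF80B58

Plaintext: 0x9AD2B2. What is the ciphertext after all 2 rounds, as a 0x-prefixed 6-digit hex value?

0x1F0096

s_0 = plaintext = 0x9AD2B2
s_1 = Round(s_0, k_0) = 0x2B21F0
s_2 = Round(s_1, k_1) = 0x1F0096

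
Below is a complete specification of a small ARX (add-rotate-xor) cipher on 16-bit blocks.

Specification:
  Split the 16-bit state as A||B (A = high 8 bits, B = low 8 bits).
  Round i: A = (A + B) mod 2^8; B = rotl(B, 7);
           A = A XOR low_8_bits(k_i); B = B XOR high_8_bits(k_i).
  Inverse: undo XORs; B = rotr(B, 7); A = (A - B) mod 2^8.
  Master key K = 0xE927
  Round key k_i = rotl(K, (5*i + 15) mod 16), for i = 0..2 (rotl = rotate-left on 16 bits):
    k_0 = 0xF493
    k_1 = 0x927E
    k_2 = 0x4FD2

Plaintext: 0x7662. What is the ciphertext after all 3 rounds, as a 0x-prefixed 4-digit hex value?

s_0 = plaintext = 0x7662
s_1 = Round(s_0, k_0) = 0x4BC5
s_2 = Round(s_1, k_1) = 0x6E70
s_3 = Round(s_2, k_2) = 0x0C77

0x0C77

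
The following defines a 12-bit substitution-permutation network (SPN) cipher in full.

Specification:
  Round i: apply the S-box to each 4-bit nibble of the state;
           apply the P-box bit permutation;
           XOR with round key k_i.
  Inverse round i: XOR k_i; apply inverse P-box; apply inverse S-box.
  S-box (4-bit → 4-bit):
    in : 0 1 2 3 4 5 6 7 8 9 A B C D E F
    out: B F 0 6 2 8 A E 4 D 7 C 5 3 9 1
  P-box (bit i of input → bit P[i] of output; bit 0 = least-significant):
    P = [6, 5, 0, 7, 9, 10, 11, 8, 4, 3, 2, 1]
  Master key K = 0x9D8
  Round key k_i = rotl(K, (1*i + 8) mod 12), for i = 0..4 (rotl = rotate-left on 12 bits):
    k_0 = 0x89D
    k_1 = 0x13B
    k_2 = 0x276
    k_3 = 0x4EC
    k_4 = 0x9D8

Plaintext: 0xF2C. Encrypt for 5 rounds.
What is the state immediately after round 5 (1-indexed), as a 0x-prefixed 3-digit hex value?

s_0 = plaintext = 0xF2C
s_1 = Round(s_0, k_0) = 0x8CC
s_2 = Round(s_1, k_1) = 0xB7E
s_3 = Round(s_2, k_2) = 0xFB0
s_4 = Round(s_3, k_3) = 0xD1C
s_5 = Round(s_4, k_4) = 0x681

0x681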